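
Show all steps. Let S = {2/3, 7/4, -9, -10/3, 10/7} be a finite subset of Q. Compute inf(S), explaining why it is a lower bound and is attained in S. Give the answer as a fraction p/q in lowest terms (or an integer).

S is finite, so inf(S) = min(S).
Sorted increasing:
-9, -10/3, 2/3, 10/7, 7/4
The extremum is -9.
For every x in S, x >= -9. And -9 is in S, so it is attained.
Therefore inf(S) = -9.

-9


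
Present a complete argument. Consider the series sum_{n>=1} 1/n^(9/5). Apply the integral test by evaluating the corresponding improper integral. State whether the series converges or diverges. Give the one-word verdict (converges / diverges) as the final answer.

Let f(x) = x^(-9/5). Then f is positive, continuous, and decreasing on [1, infinity), so the integral test applies.
Compute the improper integral int_{1}^infinity f(x) dx:
  antiderivative F(x) = -5/(4*x^(4/5)).
  As x -> infinity, F(x) -> 0 (since p = 9/5 > 1).
  So int = F(infinity) - F(1) = 0 - (-5/4) = 5/4.
  Finite, so by the integral test, the series converges.

converges


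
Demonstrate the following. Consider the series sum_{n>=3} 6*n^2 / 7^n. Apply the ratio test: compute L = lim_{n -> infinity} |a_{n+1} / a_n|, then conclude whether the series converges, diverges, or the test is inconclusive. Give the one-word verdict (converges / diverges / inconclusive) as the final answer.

Let a_n denote the general term. Form the ratio a_{n+1}/a_n and simplify:
a_{n+1}/a_n = (n + 1)^2/(7*n^2)
Take the limit as n -> infinity: L = 1/7.
Since L = 1/7 < 1, the ratio test implies the series converges.

converges


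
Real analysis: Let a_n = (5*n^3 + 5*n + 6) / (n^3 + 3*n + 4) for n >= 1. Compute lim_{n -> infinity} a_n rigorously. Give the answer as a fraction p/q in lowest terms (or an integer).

Divide numerator and denominator by n^3, the highest power:
numerator / n^3 = 5 + 5/n^2 + 6/n^3
denominator / n^3 = 1 + 3/n^2 + 4/n^3
As n -> infinity, all terms of the form c/n^k (k >= 1) tend to 0.
So numerator / n^3 -> 5 and denominator / n^3 -> 1.
Therefore lim a_n = 5.

5


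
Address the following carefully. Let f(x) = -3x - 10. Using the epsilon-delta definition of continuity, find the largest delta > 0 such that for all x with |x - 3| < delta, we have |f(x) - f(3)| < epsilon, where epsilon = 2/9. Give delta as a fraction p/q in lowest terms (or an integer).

We compute f(3) = -3*(3) - 10 = -19.
|f(x) - f(3)| = |-3x - 10 - (-19)| = |-3(x - 3)| = 3|x - 3|.
We need 3|x - 3| < 2/9, i.e. |x - 3| < 2/9 / 3 = 2/27.
So any delta <= 2/27 works. Conversely, if delta > 2/27, then x = 3 + 2/27 satisfies |x - 3| = 2/27 < delta but |f(x) - f(3)| = 3 * 2/27 = 2/9, which is not < 2/9; so no larger delta works.
Hence the largest such delta is 2/27.

2/27


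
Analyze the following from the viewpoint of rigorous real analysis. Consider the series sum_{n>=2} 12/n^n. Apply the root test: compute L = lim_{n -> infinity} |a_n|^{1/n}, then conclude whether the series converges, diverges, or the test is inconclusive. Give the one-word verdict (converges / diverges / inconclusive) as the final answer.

Let a_n denote the general term. Form |a_n|^(1/n) and simplify:
|a_n|^(1/n) = 12^(1/n)/n
Take the limit as n -> infinity: L = 0.
Since L = 0 < 1, the root test implies convergence.

converges


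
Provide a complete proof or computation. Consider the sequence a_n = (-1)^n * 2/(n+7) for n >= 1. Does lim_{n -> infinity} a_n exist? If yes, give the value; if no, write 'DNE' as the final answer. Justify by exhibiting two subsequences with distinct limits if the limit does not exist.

Examine the behaviour of a_n along subsequences.
Even-n subsequence a_{2k} = 2/(2k+7) -> 0. Odd-n subsequence a_{2k+1} = -2/(2k+8) -> 0. Both tend to 0, which suggests the limit is 0; verify directly.
|a_n - 0| = 2/(n+7) < 2/n for every n >= 1.
Given epsilon > 0, choose a positive integer N > 2/epsilon. Then for all n >= N, |a_n| < 2/n <= 2/N < epsilon.
So by the definition of the limit, lim a_n exists and equals 0.

0


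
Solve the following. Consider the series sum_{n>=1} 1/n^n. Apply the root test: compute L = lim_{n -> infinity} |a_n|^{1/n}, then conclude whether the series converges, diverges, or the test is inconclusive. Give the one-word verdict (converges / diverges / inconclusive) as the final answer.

Let a_n denote the general term. Form |a_n|^(1/n) and simplify:
|a_n|^(1/n) = 1/n
Take the limit as n -> infinity: L = 0.
Since L = 0 < 1, the root test implies convergence.

converges


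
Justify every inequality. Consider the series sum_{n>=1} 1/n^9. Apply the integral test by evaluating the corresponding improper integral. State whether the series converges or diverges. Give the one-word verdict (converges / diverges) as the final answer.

Let f(x) = x^(-9). Then f is positive, continuous, and decreasing on [1, infinity), so the integral test applies.
Compute the improper integral int_{1}^infinity f(x) dx:
  antiderivative F(x) = -1/(8*x^8).
  As x -> infinity, F(x) -> 0 (since p = 9 > 1).
  So int = F(infinity) - F(1) = 0 - (-1/8) = 1/8.
  Finite, so by the integral test, the series converges.

converges


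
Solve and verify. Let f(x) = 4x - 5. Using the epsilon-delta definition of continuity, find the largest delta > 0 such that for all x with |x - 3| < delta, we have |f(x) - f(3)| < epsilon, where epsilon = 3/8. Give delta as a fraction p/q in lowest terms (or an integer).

We compute f(3) = 4*(3) - 5 = 7.
|f(x) - f(3)| = |4x - 5 - (7)| = |4(x - 3)| = 4|x - 3|.
We need 4|x - 3| < 3/8, i.e. |x - 3| < 3/8 / 4 = 3/32.
So any delta <= 3/32 works. Conversely, if delta > 3/32, then x = 3 + 3/32 satisfies |x - 3| = 3/32 < delta but |f(x) - f(3)| = 4 * 3/32 = 3/8, which is not < 3/8; so no larger delta works.
Hence the largest such delta is 3/32.

3/32


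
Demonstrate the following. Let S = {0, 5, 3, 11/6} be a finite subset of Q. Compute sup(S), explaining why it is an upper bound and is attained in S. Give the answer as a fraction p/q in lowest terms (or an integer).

S is finite, so sup(S) = max(S).
Sorted decreasing:
5, 3, 11/6, 0
The extremum is 5.
For every x in S, x <= 5. And 5 is in S, so it is attained.
Therefore sup(S) = 5.

5


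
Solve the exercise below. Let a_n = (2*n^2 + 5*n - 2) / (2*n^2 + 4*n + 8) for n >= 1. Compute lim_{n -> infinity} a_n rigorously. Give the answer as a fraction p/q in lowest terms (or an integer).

Divide numerator and denominator by n^2, the highest power:
numerator / n^2 = 2 + 5/n - 2/n^2
denominator / n^2 = 2 + 4/n + 8/n^2
As n -> infinity, all terms of the form c/n^k (k >= 1) tend to 0.
So numerator / n^2 -> 2 and denominator / n^2 -> 2.
Therefore lim a_n = 1.

1


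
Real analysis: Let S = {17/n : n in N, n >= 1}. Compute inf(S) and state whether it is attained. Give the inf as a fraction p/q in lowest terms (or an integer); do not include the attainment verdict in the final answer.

Analysis:
- Values: 17, 17/2, 17/3, 17/4, ... strictly decreasing.
- The maximum is 17 (n=1); sup = 17 (attained).
- The set is bounded below by 0; 17/n -> 0 so 0 is the greatest lower bound.
- 0 is not in the set, so inf = 0 is not attained.
Conclusion: inf(S) = 0, not attained in S.

0


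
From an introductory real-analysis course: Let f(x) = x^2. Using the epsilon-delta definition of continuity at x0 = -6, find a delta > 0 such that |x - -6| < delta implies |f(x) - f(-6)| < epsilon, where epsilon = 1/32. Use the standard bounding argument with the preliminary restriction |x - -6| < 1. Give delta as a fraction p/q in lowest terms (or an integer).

Factor: |x^2 - (-6)^2| = |x - -6| * |x + -6|.
Impose |x - -6| < 1 first. Then |x + -6| = |(x - -6) + 2*(-6)| <= |x - -6| + 2*|-6| < 1 + 12 = 13.
So |x^2 - (-6)^2| < delta * 13.
We need delta * 13 <= 1/32, i.e. delta <= 1/32/13 = 1/416.
Since 1/416 < 1, this is tighter than 1; take delta = 1/416.
So delta = 1/416 works.

1/416


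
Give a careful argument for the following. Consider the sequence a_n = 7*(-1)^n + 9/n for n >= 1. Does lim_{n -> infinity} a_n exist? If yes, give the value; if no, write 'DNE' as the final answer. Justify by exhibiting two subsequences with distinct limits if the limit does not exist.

Examine the behaviour of a_n along subsequences.
a_{2k} = 7 + 9/(2k) -> 7. a_{2k+1} = -7 + 9/(2k+1) -> -7.
Since these two subsequential limits are 7 and -7, distinct, the full sequence cannot converge (a convergent sequence has all subsequences tending to the same limit). So lim a_n does not exist.

DNE


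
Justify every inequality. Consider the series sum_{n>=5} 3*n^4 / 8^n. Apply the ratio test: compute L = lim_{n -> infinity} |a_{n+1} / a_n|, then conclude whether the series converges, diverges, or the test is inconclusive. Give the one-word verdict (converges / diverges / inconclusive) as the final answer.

Let a_n denote the general term. Form the ratio a_{n+1}/a_n and simplify:
a_{n+1}/a_n = (n + 1)^4/(8*n^4)
Take the limit as n -> infinity: L = 1/8.
Since L = 1/8 < 1, the ratio test implies the series converges.

converges


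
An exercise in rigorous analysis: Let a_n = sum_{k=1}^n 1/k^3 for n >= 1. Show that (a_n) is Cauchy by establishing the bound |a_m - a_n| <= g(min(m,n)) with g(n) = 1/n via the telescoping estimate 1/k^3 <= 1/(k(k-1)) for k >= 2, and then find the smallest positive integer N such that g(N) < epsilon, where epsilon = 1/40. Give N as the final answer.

For m > n >= 1: |a_m - a_n| = sum_{k=n+1}^m 1/k^3.
Use 1/k^3 <= 1/(k(k-1)) = 1/(k-1) - 1/k for k >= 2 (which holds since k^3 >= k^2 >= k(k-1) for k >= 2):
sum_{k=n+1}^m 1/k^3 <= sum_{k=n+1}^m (1/(k-1) - 1/k) = 1/n - 1/m <= 1/n.
By symmetry the same bound holds with n,m swapped, so |a_m - a_n| <= 1/min(m,n) = g(min(m,n)). Since g(n) -> 0, (a_n) is Cauchy.
Now solve g(N) < 1/40: 1/N < 1/40 <=> N > 1/(1/40) = 40.
The smallest integer strictly greater than 40 is N = 41.
Check: g(41) = 1/41 < 1/40; g(40) = 1/40 >= 1/40. So N = 41.

41


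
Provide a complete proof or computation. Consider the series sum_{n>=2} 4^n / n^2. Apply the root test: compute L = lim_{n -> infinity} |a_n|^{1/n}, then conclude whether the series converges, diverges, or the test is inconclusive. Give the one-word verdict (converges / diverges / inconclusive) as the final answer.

Let a_n denote the general term. Form |a_n|^(1/n) and simplify:
|a_n|^(1/n) = 4/n^(2/n)
Take the limit as n -> infinity: L = 4.
Since L = 4 > 1, the root test implies divergence.

diverges


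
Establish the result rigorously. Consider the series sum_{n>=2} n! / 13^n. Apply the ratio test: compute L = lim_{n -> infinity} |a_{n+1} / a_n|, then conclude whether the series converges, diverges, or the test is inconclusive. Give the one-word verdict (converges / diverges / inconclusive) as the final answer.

Let a_n denote the general term. Form the ratio a_{n+1}/a_n and simplify:
a_{n+1}/a_n = n/13 + 1/13
Take the limit as n -> infinity: L = infinity.
Since L = infinity > 1 (or L = infinity), the ratio test implies the series diverges.

diverges


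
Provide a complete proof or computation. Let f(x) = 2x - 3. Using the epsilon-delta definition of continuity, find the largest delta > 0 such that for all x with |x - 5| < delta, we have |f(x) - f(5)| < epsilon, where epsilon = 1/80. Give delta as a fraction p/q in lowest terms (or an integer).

We compute f(5) = 2*(5) - 3 = 7.
|f(x) - f(5)| = |2x - 3 - (7)| = |2(x - 5)| = 2|x - 5|.
We need 2|x - 5| < 1/80, i.e. |x - 5| < 1/80 / 2 = 1/160.
So any delta <= 1/160 works. Conversely, if delta > 1/160, then x = 5 + 1/160 satisfies |x - 5| = 1/160 < delta but |f(x) - f(5)| = 2 * 1/160 = 1/80, which is not < 1/80; so no larger delta works.
Hence the largest such delta is 1/160.

1/160


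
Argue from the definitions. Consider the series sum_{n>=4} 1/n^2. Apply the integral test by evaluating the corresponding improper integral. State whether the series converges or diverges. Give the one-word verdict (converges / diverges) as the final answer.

Let f(x) = x^(-2). Then f is positive, continuous, and decreasing on [4, infinity), so the integral test applies.
Compute the improper integral int_{4}^infinity f(x) dx:
  antiderivative F(x) = -1/x.
  As x -> infinity, F(x) -> 0 (since p = 2 > 1).
  So int = F(infinity) - F(4) = 0 - (-1/4) = 1/4.
  Finite, so by the integral test, the series converges.

converges


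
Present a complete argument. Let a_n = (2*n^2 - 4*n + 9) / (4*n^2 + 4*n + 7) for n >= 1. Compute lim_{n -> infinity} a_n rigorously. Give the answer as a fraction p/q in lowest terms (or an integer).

Divide numerator and denominator by n^2, the highest power:
numerator / n^2 = 2 - 4/n + 9/n^2
denominator / n^2 = 4 + 4/n + 7/n^2
As n -> infinity, all terms of the form c/n^k (k >= 1) tend to 0.
So numerator / n^2 -> 2 and denominator / n^2 -> 4.
Therefore lim a_n = 1/2.

1/2


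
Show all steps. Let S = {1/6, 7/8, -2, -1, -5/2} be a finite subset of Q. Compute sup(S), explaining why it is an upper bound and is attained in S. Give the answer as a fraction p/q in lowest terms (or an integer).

S is finite, so sup(S) = max(S).
Sorted decreasing:
7/8, 1/6, -1, -2, -5/2
The extremum is 7/8.
For every x in S, x <= 7/8. And 7/8 is in S, so it is attained.
Therefore sup(S) = 7/8.

7/8


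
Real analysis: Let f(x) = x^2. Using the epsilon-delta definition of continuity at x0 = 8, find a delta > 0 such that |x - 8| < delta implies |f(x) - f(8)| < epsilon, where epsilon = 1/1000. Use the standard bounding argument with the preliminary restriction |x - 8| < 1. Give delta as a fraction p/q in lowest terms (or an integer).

Factor: |x^2 - (8)^2| = |x - 8| * |x + 8|.
Impose |x - 8| < 1 first. Then |x + 8| = |(x - 8) + 2*(8)| <= |x - 8| + 2*|8| < 1 + 16 = 17.
So |x^2 - (8)^2| < delta * 17.
We need delta * 17 <= 1/1000, i.e. delta <= 1/1000/17 = 1/17000.
Since 1/17000 < 1, this is tighter than 1; take delta = 1/17000.
So delta = 1/17000 works.

1/17000


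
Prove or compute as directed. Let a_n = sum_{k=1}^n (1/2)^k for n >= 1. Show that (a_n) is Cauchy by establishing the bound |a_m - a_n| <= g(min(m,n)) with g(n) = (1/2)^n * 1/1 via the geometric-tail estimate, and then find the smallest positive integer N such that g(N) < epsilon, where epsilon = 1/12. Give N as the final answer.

For m > n >= 1: |a_m - a_n| = sum_{k=n+1}^m (1/2)^k < sum_{k=n+1}^infinity (1/2)^k = (1/2)^(n+1) / (1 - 1/2) = (1/2)^n * (1/2) * (2/1) = (1/2)^n * 1/1.
So g(n) = (1/2)^n / 1. Since g(n) -> 0, (a_n) is Cauchy.
Now solve g(N) < 1/12: (1/2)^N / 1 < 1/12 <=> 2^N > 1 / (1 * 1/12) = 12.
Check powers of 2: 2^3 = 8 <= 12, 2^4 = 16 > 12.
So the smallest such N is 4. Check: g(4) = 1/(1 * 16) = 1/16 < 1/12.

4


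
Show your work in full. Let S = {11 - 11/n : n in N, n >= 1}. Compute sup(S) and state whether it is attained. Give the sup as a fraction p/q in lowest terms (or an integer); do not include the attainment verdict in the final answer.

Analysis:
- Values: 0, 11/2, 22/3, 33/4, ... strictly increasing.
- Minimum is 0 (n=1); inf = 0 (attained).
- 11 - 11/n -> 11 from below; sup = 11, not attained.
Conclusion: sup(S) = 11, not attained in S.

11


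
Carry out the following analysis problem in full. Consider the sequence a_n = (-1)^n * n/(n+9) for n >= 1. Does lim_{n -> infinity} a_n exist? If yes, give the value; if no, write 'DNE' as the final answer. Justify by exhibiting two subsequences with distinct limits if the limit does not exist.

Examine the behaviour of a_n along subsequences.
a_{2k} = 2k/(2k+9) -> 1. a_{2k+1} = -(2k+1)/(2k+10) -> -1.
Since these two subsequential limits are 1 and -1, distinct, the full sequence cannot converge (a convergent sequence has all subsequences tending to the same limit). So lim a_n does not exist.

DNE


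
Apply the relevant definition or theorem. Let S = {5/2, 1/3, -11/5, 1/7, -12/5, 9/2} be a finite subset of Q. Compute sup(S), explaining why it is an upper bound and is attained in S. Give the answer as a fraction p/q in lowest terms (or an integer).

S is finite, so sup(S) = max(S).
Sorted decreasing:
9/2, 5/2, 1/3, 1/7, -11/5, -12/5
The extremum is 9/2.
For every x in S, x <= 9/2. And 9/2 is in S, so it is attained.
Therefore sup(S) = 9/2.

9/2


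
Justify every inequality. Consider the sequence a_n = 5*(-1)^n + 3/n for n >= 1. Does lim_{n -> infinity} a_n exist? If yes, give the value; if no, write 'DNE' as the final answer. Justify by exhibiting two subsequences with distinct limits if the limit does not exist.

Examine the behaviour of a_n along subsequences.
a_{2k} = 5 + 3/(2k) -> 5. a_{2k+1} = -5 + 3/(2k+1) -> -5.
Since these two subsequential limits are 5 and -5, distinct, the full sequence cannot converge (a convergent sequence has all subsequences tending to the same limit). So lim a_n does not exist.

DNE


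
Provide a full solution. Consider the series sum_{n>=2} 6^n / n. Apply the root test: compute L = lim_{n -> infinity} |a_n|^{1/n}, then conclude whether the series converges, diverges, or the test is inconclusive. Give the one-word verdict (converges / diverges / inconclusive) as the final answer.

Let a_n denote the general term. Form |a_n|^(1/n) and simplify:
|a_n|^(1/n) = 6/n^(1/n)
Take the limit as n -> infinity: L = 6.
Since L = 6 > 1, the root test implies divergence.

diverges


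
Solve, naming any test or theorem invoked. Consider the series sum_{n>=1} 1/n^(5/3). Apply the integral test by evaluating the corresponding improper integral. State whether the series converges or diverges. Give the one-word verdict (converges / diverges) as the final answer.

Let f(x) = x^(-5/3). Then f is positive, continuous, and decreasing on [1, infinity), so the integral test applies.
Compute the improper integral int_{1}^infinity f(x) dx:
  antiderivative F(x) = -3/(2*x^(2/3)).
  As x -> infinity, F(x) -> 0 (since p = 5/3 > 1).
  So int = F(infinity) - F(1) = 0 - (-3/2) = 3/2.
  Finite, so by the integral test, the series converges.

converges


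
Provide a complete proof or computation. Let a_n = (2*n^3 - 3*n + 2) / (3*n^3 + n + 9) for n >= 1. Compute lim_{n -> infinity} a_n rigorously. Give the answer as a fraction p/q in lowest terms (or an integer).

Divide numerator and denominator by n^3, the highest power:
numerator / n^3 = 2 - 3/n^2 + 2/n^3
denominator / n^3 = 3 + n^(-2) + 9/n^3
As n -> infinity, all terms of the form c/n^k (k >= 1) tend to 0.
So numerator / n^3 -> 2 and denominator / n^3 -> 3.
Therefore lim a_n = 2/3.

2/3


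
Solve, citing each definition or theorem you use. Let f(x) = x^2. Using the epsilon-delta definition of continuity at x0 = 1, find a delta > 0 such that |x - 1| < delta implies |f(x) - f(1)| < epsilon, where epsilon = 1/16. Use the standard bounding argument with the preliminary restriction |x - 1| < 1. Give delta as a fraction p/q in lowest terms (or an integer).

Factor: |x^2 - (1)^2| = |x - 1| * |x + 1|.
Impose |x - 1| < 1 first. Then |x + 1| = |(x - 1) + 2*(1)| <= |x - 1| + 2*|1| < 1 + 2 = 3.
So |x^2 - (1)^2| < delta * 3.
We need delta * 3 <= 1/16, i.e. delta <= 1/16/3 = 1/48.
Since 1/48 < 1, this is tighter than 1; take delta = 1/48.
So delta = 1/48 works.

1/48


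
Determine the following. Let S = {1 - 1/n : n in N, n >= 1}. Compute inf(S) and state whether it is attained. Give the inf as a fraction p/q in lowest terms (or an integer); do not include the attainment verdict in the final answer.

Analysis:
- Values: 0, 1/2, 2/3, 3/4, ... strictly increasing.
- Minimum is 0 (n=1); inf = 0 (attained).
- 1 - 1/n -> 1 from below; sup = 1, not attained.
Conclusion: inf(S) = 0, attained in S.

0


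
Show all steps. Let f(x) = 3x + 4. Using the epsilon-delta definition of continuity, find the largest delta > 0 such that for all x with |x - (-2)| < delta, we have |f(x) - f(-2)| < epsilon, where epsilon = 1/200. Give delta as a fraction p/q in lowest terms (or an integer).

We compute f(-2) = 3*(-2) + 4 = -2.
|f(x) - f(-2)| = |3x + 4 - (-2)| = |3(x - (-2))| = 3|x - (-2)|.
We need 3|x - (-2)| < 1/200, i.e. |x - (-2)| < 1/200 / 3 = 1/600.
So any delta <= 1/600 works. Conversely, if delta > 1/600, then x = -2 + 1/600 satisfies |x - (-2)| = 1/600 < delta but |f(x) - f(-2)| = 3 * 1/600 = 1/200, which is not < 1/200; so no larger delta works.
Hence the largest such delta is 1/600.

1/600


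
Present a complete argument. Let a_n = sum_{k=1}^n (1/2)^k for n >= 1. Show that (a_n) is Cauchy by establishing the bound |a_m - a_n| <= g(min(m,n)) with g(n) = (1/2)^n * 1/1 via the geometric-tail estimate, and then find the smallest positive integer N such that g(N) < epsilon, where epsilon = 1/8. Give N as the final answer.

For m > n >= 1: |a_m - a_n| = sum_{k=n+1}^m (1/2)^k < sum_{k=n+1}^infinity (1/2)^k = (1/2)^(n+1) / (1 - 1/2) = (1/2)^n * (1/2) * (2/1) = (1/2)^n * 1/1.
So g(n) = (1/2)^n / 1. Since g(n) -> 0, (a_n) is Cauchy.
Now solve g(N) < 1/8: (1/2)^N / 1 < 1/8 <=> 2^N > 1 / (1 * 1/8) = 8.
Check powers of 2: 2^3 = 8 <= 8, 2^4 = 16 > 8.
So the smallest such N is 4. Check: g(4) = 1/(1 * 16) = 1/16 < 1/8.

4


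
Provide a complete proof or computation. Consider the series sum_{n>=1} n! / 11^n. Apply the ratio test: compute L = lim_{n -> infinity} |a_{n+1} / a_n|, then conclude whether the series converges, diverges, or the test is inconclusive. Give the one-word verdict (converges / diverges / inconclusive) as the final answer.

Let a_n denote the general term. Form the ratio a_{n+1}/a_n and simplify:
a_{n+1}/a_n = n/11 + 1/11
Take the limit as n -> infinity: L = infinity.
Since L = infinity > 1 (or L = infinity), the ratio test implies the series diverges.

diverges


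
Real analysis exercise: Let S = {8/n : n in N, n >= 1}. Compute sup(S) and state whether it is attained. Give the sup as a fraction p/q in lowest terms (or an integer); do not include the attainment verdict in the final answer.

Analysis:
- Values: 8, 4, 8/3, 2, ... strictly decreasing.
- The maximum is 8 (n=1); sup = 8 (attained).
- The set is bounded below by 0; 8/n -> 0 so 0 is the greatest lower bound.
- 0 is not in the set, so inf = 0 is not attained.
Conclusion: sup(S) = 8, attained in S.

8


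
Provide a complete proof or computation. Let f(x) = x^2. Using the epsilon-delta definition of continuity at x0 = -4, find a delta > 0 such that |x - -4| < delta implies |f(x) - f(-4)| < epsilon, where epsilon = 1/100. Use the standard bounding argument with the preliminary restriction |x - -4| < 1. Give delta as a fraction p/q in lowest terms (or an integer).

Factor: |x^2 - (-4)^2| = |x - -4| * |x + -4|.
Impose |x - -4| < 1 first. Then |x + -4| = |(x - -4) + 2*(-4)| <= |x - -4| + 2*|-4| < 1 + 8 = 9.
So |x^2 - (-4)^2| < delta * 9.
We need delta * 9 <= 1/100, i.e. delta <= 1/100/9 = 1/900.
Since 1/900 < 1, this is tighter than 1; take delta = 1/900.
So delta = 1/900 works.

1/900


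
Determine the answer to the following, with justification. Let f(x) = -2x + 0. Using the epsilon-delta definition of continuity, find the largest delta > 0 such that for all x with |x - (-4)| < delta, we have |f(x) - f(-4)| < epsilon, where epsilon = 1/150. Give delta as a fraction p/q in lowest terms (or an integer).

We compute f(-4) = -2*(-4) + 0 = 8.
|f(x) - f(-4)| = |-2x + 0 - (8)| = |-2(x - (-4))| = 2|x - (-4)|.
We need 2|x - (-4)| < 1/150, i.e. |x - (-4)| < 1/150 / 2 = 1/300.
So any delta <= 1/300 works. Conversely, if delta > 1/300, then x = -4 + 1/300 satisfies |x - (-4)| = 1/300 < delta but |f(x) - f(-4)| = 2 * 1/300 = 1/150, which is not < 1/150; so no larger delta works.
Hence the largest such delta is 1/300.

1/300


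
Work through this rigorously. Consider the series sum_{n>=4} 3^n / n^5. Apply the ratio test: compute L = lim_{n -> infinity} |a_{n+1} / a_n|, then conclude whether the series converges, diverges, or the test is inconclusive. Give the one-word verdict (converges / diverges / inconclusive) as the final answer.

Let a_n denote the general term. Form the ratio a_{n+1}/a_n and simplify:
a_{n+1}/a_n = 3*n^5/(n + 1)^5
Take the limit as n -> infinity: L = 3.
Since L = 3 > 1 (or L = infinity), the ratio test implies the series diverges.

diverges


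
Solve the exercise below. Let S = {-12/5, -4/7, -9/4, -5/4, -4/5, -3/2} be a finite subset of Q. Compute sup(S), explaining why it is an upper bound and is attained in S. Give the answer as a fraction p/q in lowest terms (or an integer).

S is finite, so sup(S) = max(S).
Sorted decreasing:
-4/7, -4/5, -5/4, -3/2, -9/4, -12/5
The extremum is -4/7.
For every x in S, x <= -4/7. And -4/7 is in S, so it is attained.
Therefore sup(S) = -4/7.

-4/7


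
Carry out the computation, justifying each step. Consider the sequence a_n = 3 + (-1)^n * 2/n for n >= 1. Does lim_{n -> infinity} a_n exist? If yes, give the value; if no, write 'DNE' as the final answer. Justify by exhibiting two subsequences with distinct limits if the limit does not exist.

Examine the behaviour of a_n along subsequences.
Even-n subsequence a_{2k} = 3 + 2/(2k) -> 3. Odd-n subsequence a_{2k+1} = 3 - 2/(2k+1) -> 3. Both tend to 3, which suggests the limit is 3; verify directly.
|a_n - 3| = |(-1)^n * 2/n| = 2/n for every n >= 1.
Given epsilon > 0, choose a positive integer N > 2/epsilon. Then for all n >= N, |a_n - 3| = 2/n <= 2/N < epsilon.
So by the definition of the limit, lim a_n exists and equals 3.

3


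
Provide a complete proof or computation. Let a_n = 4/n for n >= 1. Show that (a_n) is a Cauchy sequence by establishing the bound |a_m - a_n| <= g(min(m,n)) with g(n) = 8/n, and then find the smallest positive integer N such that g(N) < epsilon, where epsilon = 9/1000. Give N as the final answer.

For any m, n >= 1, by the triangle inequality:
|a_m - a_n| = |4/m - 4/n| <= 4*1/m + 4*1/n <= 8/min(m,n).
So g(n) = 8/n bounds the Cauchy difference. Since g(n) -> 0, (a_n) is Cauchy.
Now solve g(N) < 9/1000: 8/N < 9/1000 <=> N > 8 / (9/1000) = 8000/9.
The smallest integer strictly greater than 8000/9 is N = 889.
Check: g(889) = 8/889 = 8/889 < 9/1000; g(888) = 1/111 >= 9/1000. So N = 889.

889


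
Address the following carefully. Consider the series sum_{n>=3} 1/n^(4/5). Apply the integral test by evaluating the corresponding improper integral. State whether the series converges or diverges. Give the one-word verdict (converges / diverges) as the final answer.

Let f(x) = x^(-4/5). Then f is positive, continuous, and decreasing on [3, infinity), so the integral test applies.
Compute the improper integral int_{3}^infinity f(x) dx:
  antiderivative F(x) = 5*x^(1/5).
  As x -> infinity, F(x) -> infinity (since p = 4/5 < 1).
  So the integral diverges. By the integral test, the series diverges.

diverges


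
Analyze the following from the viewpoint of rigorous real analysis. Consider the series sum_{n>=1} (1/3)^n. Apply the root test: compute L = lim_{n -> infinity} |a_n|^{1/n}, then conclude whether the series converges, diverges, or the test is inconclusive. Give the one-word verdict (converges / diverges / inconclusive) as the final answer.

Let a_n denote the general term. Form |a_n|^(1/n) and simplify:
|a_n|^(1/n) = 1/3
Take the limit as n -> infinity: L = 1/3.
Since L = 1/3 < 1, the root test implies convergence.

converges


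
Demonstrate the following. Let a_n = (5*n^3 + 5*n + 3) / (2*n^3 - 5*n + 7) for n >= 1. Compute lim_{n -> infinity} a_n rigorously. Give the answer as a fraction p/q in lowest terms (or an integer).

Divide numerator and denominator by n^3, the highest power:
numerator / n^3 = 5 + 5/n^2 + 3/n^3
denominator / n^3 = 2 - 5/n^2 + 7/n^3
As n -> infinity, all terms of the form c/n^k (k >= 1) tend to 0.
So numerator / n^3 -> 5 and denominator / n^3 -> 2.
Therefore lim a_n = 5/2.

5/2


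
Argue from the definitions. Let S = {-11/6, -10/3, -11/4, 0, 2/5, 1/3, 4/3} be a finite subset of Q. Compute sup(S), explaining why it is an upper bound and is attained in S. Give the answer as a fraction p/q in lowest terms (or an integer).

S is finite, so sup(S) = max(S).
Sorted decreasing:
4/3, 2/5, 1/3, 0, -11/6, -11/4, -10/3
The extremum is 4/3.
For every x in S, x <= 4/3. And 4/3 is in S, so it is attained.
Therefore sup(S) = 4/3.

4/3


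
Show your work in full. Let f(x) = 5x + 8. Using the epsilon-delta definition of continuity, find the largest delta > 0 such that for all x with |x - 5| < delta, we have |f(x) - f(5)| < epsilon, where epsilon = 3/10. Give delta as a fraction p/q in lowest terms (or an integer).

We compute f(5) = 5*(5) + 8 = 33.
|f(x) - f(5)| = |5x + 8 - (33)| = |5(x - 5)| = 5|x - 5|.
We need 5|x - 5| < 3/10, i.e. |x - 5| < 3/10 / 5 = 3/50.
So any delta <= 3/50 works. Conversely, if delta > 3/50, then x = 5 + 3/50 satisfies |x - 5| = 3/50 < delta but |f(x) - f(5)| = 5 * 3/50 = 3/10, which is not < 3/10; so no larger delta works.
Hence the largest such delta is 3/50.

3/50


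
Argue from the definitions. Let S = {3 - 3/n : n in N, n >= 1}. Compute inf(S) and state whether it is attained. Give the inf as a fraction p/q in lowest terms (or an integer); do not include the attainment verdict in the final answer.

Analysis:
- Values: 0, 3/2, 2, 9/4, ... strictly increasing.
- Minimum is 0 (n=1); inf = 0 (attained).
- 3 - 3/n -> 3 from below; sup = 3, not attained.
Conclusion: inf(S) = 0, attained in S.

0


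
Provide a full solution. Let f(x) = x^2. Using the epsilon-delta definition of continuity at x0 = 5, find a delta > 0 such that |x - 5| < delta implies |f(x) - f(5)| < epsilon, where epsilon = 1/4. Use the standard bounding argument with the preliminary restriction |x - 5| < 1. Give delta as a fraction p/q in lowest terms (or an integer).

Factor: |x^2 - (5)^2| = |x - 5| * |x + 5|.
Impose |x - 5| < 1 first. Then |x + 5| = |(x - 5) + 2*(5)| <= |x - 5| + 2*|5| < 1 + 10 = 11.
So |x^2 - (5)^2| < delta * 11.
We need delta * 11 <= 1/4, i.e. delta <= 1/4/11 = 1/44.
Since 1/44 < 1, this is tighter than 1; take delta = 1/44.
So delta = 1/44 works.

1/44


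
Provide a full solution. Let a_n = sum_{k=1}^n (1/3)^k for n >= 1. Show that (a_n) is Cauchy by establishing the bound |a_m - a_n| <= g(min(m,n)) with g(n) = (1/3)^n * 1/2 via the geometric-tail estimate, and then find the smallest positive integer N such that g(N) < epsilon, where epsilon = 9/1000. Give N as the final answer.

For m > n >= 1: |a_m - a_n| = sum_{k=n+1}^m (1/3)^k < sum_{k=n+1}^infinity (1/3)^k = (1/3)^(n+1) / (1 - 1/3) = (1/3)^n * (1/3) * (3/2) = (1/3)^n * 1/2.
So g(n) = (1/3)^n / 2. Since g(n) -> 0, (a_n) is Cauchy.
Now solve g(N) < 9/1000: (1/3)^N / 2 < 9/1000 <=> 3^N > 1 / (2 * 9/1000) = 500/9.
Check powers of 3: 3^3 = 27 <= 500/9, 3^4 = 81 > 500/9.
So the smallest such N is 4. Check: g(4) = 1/(2 * 81) = 1/162 < 9/1000.

4


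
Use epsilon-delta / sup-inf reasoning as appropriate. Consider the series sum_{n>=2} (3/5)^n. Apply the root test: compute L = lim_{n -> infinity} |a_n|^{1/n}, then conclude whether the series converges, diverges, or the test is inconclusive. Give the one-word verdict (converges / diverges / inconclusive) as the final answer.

Let a_n denote the general term. Form |a_n|^(1/n) and simplify:
|a_n|^(1/n) = 3/5
Take the limit as n -> infinity: L = 3/5.
Since L = 3/5 < 1, the root test implies convergence.

converges


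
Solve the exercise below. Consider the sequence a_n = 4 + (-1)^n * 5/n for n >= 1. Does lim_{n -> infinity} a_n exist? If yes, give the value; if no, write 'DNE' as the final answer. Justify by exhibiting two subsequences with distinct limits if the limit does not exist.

Examine the behaviour of a_n along subsequences.
Even-n subsequence a_{2k} = 4 + 5/(2k) -> 4. Odd-n subsequence a_{2k+1} = 4 - 5/(2k+1) -> 4. Both tend to 4, which suggests the limit is 4; verify directly.
|a_n - 4| = |(-1)^n * 5/n| = 5/n for every n >= 1.
Given epsilon > 0, choose a positive integer N > 5/epsilon. Then for all n >= N, |a_n - 4| = 5/n <= 5/N < epsilon.
So by the definition of the limit, lim a_n exists and equals 4.

4


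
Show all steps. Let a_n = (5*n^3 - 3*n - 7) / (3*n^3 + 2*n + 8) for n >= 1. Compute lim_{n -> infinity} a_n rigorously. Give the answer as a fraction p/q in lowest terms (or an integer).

Divide numerator and denominator by n^3, the highest power:
numerator / n^3 = 5 - 3/n^2 - 7/n^3
denominator / n^3 = 3 + 2/n^2 + 8/n^3
As n -> infinity, all terms of the form c/n^k (k >= 1) tend to 0.
So numerator / n^3 -> 5 and denominator / n^3 -> 3.
Therefore lim a_n = 5/3.

5/3


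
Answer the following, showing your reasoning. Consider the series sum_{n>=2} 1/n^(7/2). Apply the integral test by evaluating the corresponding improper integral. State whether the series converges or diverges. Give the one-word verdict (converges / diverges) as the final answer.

Let f(x) = x^(-7/2). Then f is positive, continuous, and decreasing on [2, infinity), so the integral test applies.
Compute the improper integral int_{2}^infinity f(x) dx:
  antiderivative F(x) = -2/(5*x^(5/2)).
  As x -> infinity, F(x) -> 0 (since p = 7/2 > 1).
  So int = F(infinity) - F(2) = 0 - (-sqrt(2)/20) = sqrt(2)/20.
  Finite, so by the integral test, the series converges.

converges


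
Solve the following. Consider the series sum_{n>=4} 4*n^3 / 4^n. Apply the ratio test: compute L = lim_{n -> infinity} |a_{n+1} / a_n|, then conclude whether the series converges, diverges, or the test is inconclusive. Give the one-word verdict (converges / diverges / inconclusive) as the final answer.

Let a_n denote the general term. Form the ratio a_{n+1}/a_n and simplify:
a_{n+1}/a_n = (n + 1)^3/(4*n^3)
Take the limit as n -> infinity: L = 1/4.
Since L = 1/4 < 1, the ratio test implies the series converges.

converges


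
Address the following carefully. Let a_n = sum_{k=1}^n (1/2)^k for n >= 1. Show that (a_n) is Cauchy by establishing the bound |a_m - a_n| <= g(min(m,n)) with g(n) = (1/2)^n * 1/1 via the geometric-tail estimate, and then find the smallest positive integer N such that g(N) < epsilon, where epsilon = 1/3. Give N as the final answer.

For m > n >= 1: |a_m - a_n| = sum_{k=n+1}^m (1/2)^k < sum_{k=n+1}^infinity (1/2)^k = (1/2)^(n+1) / (1 - 1/2) = (1/2)^n * (1/2) * (2/1) = (1/2)^n * 1/1.
So g(n) = (1/2)^n / 1. Since g(n) -> 0, (a_n) is Cauchy.
Now solve g(N) < 1/3: (1/2)^N / 1 < 1/3 <=> 2^N > 1 / (1 * 1/3) = 3.
Check powers of 2: 2^1 = 2 <= 3, 2^2 = 4 > 3.
So the smallest such N is 2. Check: g(2) = 1/(1 * 4) = 1/4 < 1/3.

2


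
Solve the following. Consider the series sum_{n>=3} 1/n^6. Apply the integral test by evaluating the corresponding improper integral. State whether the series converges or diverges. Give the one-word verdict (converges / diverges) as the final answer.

Let f(x) = x^(-6). Then f is positive, continuous, and decreasing on [3, infinity), so the integral test applies.
Compute the improper integral int_{3}^infinity f(x) dx:
  antiderivative F(x) = -1/(5*x^5).
  As x -> infinity, F(x) -> 0 (since p = 6 > 1).
  So int = F(infinity) - F(3) = 0 - (-1/1215) = 1/1215.
  Finite, so by the integral test, the series converges.

converges


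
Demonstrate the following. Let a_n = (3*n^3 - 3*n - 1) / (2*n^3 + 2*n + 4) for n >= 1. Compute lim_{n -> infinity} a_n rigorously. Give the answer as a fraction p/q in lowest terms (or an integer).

Divide numerator and denominator by n^3, the highest power:
numerator / n^3 = 3 - 3/n^2 - 1/n^3
denominator / n^3 = 2 + 2/n^2 + 4/n^3
As n -> infinity, all terms of the form c/n^k (k >= 1) tend to 0.
So numerator / n^3 -> 3 and denominator / n^3 -> 2.
Therefore lim a_n = 3/2.

3/2


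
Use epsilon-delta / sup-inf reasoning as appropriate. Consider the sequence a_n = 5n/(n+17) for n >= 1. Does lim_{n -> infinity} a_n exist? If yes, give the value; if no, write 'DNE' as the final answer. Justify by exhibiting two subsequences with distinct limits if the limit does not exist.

Examine the behaviour of a_n along subsequences.
Even-n subsequence a_{2k} = 5(2k)/(2k+17) -> 5. Odd-n subsequence a_{2k+1} = 5(2k+1)/(2k+18) -> 5. Both tend to 5, which suggests the limit is 5; verify directly.
|a_n - 5| = |5n - 5(n+17)| / (n+17) = 85/(n+17) < 85/n for every n >= 1.
Given epsilon > 0, choose a positive integer N > 85/epsilon. Then for all n >= N, |a_n - 5| < 85/n <= 85/N < epsilon.
So by the definition of the limit, lim a_n exists and equals 5.

5


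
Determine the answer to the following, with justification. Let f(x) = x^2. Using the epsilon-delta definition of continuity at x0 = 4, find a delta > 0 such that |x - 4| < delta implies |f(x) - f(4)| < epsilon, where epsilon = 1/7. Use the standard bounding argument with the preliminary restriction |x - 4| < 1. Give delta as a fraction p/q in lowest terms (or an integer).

Factor: |x^2 - (4)^2| = |x - 4| * |x + 4|.
Impose |x - 4| < 1 first. Then |x + 4| = |(x - 4) + 2*(4)| <= |x - 4| + 2*|4| < 1 + 8 = 9.
So |x^2 - (4)^2| < delta * 9.
We need delta * 9 <= 1/7, i.e. delta <= 1/7/9 = 1/63.
Since 1/63 < 1, this is tighter than 1; take delta = 1/63.
So delta = 1/63 works.

1/63


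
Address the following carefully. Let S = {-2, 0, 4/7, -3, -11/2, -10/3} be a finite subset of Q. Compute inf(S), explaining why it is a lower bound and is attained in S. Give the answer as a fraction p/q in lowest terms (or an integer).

S is finite, so inf(S) = min(S).
Sorted increasing:
-11/2, -10/3, -3, -2, 0, 4/7
The extremum is -11/2.
For every x in S, x >= -11/2. And -11/2 is in S, so it is attained.
Therefore inf(S) = -11/2.

-11/2


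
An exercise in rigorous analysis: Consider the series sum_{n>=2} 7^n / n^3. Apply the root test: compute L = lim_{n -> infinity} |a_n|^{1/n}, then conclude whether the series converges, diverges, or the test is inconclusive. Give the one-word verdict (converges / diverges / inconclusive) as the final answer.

Let a_n denote the general term. Form |a_n|^(1/n) and simplify:
|a_n|^(1/n) = 7/n^(3/n)
Take the limit as n -> infinity: L = 7.
Since L = 7 > 1, the root test implies divergence.

diverges


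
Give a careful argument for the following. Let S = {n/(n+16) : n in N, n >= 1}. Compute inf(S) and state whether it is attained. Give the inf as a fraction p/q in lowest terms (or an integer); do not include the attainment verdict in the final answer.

Analysis:
- Values: 1/17, 1/9, 3/19, 1/5, ... strictly increasing.
- Minimum is 1/17 (n=1); inf = 1/17 (attained).
- n/(n+16) = 1 - 16/(n+16) -> 1 from below as n -> infinity, and never equals 1.
- So sup = 1 (not attained).
Conclusion: inf(S) = 1/17, attained in S.

1/17


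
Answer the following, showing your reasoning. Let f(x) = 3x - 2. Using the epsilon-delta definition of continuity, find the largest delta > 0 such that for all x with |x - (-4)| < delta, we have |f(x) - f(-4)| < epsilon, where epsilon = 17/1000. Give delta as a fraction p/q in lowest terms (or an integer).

We compute f(-4) = 3*(-4) - 2 = -14.
|f(x) - f(-4)| = |3x - 2 - (-14)| = |3(x - (-4))| = 3|x - (-4)|.
We need 3|x - (-4)| < 17/1000, i.e. |x - (-4)| < 17/1000 / 3 = 17/3000.
So any delta <= 17/3000 works. Conversely, if delta > 17/3000, then x = -4 + 17/3000 satisfies |x - (-4)| = 17/3000 < delta but |f(x) - f(-4)| = 3 * 17/3000 = 17/1000, which is not < 17/1000; so no larger delta works.
Hence the largest such delta is 17/3000.

17/3000


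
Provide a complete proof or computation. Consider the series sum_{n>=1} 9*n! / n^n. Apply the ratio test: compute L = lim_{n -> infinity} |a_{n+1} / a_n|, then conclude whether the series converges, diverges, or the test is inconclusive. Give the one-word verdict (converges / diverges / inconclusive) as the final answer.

Let a_n denote the general term. Form the ratio a_{n+1}/a_n and simplify:
a_{n+1}/a_n = (n/(n + 1))^n
Take the limit as n -> infinity: L = exp(-1).
Since L = exp(-1) < 1, the ratio test implies the series converges.

converges


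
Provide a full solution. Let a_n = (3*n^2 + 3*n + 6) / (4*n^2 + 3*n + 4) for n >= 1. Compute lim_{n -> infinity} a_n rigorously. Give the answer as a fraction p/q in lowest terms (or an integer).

Divide numerator and denominator by n^2, the highest power:
numerator / n^2 = 3 + 3/n + 6/n^2
denominator / n^2 = 4 + 3/n + 4/n^2
As n -> infinity, all terms of the form c/n^k (k >= 1) tend to 0.
So numerator / n^2 -> 3 and denominator / n^2 -> 4.
Therefore lim a_n = 3/4.

3/4


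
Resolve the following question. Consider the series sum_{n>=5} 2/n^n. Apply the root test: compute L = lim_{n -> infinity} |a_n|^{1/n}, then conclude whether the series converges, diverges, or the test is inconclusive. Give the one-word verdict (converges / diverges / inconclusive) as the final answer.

Let a_n denote the general term. Form |a_n|^(1/n) and simplify:
|a_n|^(1/n) = 2^(1/n)/n
Take the limit as n -> infinity: L = 0.
Since L = 0 < 1, the root test implies convergence.

converges
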